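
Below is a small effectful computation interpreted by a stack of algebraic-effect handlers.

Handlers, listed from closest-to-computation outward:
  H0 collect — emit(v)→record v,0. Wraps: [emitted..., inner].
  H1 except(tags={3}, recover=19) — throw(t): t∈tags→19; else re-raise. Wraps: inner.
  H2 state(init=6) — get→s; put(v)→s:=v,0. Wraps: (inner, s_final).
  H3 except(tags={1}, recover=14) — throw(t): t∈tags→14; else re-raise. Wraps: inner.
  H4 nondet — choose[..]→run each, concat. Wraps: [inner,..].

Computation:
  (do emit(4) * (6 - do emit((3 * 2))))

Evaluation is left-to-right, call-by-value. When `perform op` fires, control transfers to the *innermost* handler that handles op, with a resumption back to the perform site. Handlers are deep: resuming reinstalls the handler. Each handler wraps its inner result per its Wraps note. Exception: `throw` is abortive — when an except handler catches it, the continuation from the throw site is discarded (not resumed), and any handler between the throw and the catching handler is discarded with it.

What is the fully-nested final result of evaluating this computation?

Answer: [([4, 6, 0], 6)]

Evaluation trace:
emit(4) @ H0 ⇒ out+=4
emit(6) @ H0 ⇒ out+=6
H0 returns [4, 6, 0]
H1 returns [4, 6, 0]
H2 returns ([4, 6, 0], 6)
H3 returns ([4, 6, 0], 6)
H4 returns [([4, 6, 0], 6)]
= [([4, 6, 0], 6)]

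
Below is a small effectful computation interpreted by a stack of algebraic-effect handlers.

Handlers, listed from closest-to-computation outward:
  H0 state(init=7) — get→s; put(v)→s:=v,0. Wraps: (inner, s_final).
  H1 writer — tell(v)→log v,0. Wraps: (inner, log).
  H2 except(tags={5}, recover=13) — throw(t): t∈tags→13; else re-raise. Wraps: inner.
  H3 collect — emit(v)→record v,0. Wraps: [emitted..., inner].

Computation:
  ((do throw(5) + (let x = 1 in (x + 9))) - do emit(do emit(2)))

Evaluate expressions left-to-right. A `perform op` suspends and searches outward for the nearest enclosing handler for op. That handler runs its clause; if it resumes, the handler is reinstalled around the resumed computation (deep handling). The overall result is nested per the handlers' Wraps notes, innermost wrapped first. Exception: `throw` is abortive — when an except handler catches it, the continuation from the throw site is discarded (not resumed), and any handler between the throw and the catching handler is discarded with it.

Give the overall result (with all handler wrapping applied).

Working:
throw(5) @ H2 caught ⇒ 13
H3 returns [13]
= [13]

Answer: [13]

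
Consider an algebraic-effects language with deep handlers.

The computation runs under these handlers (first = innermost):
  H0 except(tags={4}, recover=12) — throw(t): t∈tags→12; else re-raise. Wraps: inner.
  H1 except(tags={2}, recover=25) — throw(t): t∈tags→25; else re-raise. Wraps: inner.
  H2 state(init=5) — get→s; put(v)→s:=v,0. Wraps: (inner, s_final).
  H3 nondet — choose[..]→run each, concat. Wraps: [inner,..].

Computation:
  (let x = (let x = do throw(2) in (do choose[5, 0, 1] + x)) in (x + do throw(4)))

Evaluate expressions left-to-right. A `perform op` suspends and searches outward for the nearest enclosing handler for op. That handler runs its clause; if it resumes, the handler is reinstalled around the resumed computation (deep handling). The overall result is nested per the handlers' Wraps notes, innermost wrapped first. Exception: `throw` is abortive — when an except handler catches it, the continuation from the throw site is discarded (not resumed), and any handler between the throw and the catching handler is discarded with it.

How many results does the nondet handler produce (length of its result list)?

Answer: 1

Working:
throw(2) @ H0 re-raised
throw(2) @ H1 caught ⇒ 25
H2 returns (25, 5)
H3 returns [(25, 5)]
= [(25, 5)]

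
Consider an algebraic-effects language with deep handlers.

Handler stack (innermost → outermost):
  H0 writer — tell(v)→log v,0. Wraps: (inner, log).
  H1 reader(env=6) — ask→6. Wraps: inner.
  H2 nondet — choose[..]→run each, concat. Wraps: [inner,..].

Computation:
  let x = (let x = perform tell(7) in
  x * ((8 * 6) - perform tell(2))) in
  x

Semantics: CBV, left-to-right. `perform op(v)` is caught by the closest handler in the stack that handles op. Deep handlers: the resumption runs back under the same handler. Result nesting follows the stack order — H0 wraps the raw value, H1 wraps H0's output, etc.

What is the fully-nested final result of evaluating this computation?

Step-by-step:
tell(7) @ H0 ⇒ log+=7
tell(2) @ H0 ⇒ log+=2
H0 returns (0, (7, 2))
H1 returns (0, (7, 2))
H2 returns [(0, (7, 2))]
= [(0, (7, 2))]

Answer: [(0, (7, 2))]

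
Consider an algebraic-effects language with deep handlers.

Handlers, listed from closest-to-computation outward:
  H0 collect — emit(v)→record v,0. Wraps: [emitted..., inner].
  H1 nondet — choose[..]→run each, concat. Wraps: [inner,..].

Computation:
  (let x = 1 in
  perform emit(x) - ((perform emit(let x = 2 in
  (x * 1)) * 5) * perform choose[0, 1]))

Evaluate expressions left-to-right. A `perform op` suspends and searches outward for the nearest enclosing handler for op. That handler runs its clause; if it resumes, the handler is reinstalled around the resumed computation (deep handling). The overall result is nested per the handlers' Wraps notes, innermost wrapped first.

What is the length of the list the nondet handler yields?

Answer: 2

Step-by-step:
emit(1) @ H0 ⇒ out+=1
emit(2) @ H0 ⇒ out+=2
choose[0, 1] @ H1
  branch[0] choose=0:
    H0 returns [1, 2, 0]
    H1 returns [[1, 2, 0]]
  branch[1] choose=1:
    H0 returns [1, 2, 0]
    H1 returns [[1, 2, 0]]
= [[1, 2, 0], [1, 2, 0]]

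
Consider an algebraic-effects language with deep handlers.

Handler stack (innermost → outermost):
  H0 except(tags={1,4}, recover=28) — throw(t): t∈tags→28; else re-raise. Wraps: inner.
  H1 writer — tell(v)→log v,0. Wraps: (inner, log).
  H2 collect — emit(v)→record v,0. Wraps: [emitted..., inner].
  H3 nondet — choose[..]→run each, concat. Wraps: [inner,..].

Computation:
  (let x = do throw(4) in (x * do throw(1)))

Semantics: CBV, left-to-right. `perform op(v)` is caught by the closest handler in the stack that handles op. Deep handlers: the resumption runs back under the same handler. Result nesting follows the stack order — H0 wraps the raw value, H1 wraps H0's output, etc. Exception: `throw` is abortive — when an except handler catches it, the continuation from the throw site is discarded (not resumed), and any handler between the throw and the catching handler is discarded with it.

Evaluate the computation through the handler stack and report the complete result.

Answer: [[(28, ())]]

Evaluation trace:
throw(4) @ H0 caught ⇒ 28
H1 returns (28, ())
H2 returns [(28, ())]
H3 returns [[(28, ())]]
= [[(28, ())]]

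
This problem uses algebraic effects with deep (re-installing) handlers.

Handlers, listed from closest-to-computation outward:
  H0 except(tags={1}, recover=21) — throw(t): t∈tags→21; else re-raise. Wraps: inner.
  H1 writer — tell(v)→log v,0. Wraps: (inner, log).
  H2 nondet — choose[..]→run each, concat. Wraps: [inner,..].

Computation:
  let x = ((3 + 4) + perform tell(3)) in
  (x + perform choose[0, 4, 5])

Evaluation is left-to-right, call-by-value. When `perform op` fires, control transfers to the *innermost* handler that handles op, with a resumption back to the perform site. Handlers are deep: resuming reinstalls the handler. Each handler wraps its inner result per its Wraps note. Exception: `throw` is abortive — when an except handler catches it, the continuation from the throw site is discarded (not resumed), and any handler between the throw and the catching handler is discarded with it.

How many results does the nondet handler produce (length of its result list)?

Evaluation trace:
tell(3) @ H1 ⇒ log+=3
choose[0, 4, 5] @ H2
  branch[0] choose=0:
    H0 returns 7
    H1 returns (7, (3))
    H2 returns [(7, (3))]
  branch[1] choose=4:
    H0 returns 11
    H1 returns (11, (3))
    H2 returns [(11, (3))]
  branch[2] choose=5:
    H0 returns 12
    H1 returns (12, (3))
    H2 returns [(12, (3))]
= [(7, (3)), (11, (3)), (12, (3))]

Answer: 3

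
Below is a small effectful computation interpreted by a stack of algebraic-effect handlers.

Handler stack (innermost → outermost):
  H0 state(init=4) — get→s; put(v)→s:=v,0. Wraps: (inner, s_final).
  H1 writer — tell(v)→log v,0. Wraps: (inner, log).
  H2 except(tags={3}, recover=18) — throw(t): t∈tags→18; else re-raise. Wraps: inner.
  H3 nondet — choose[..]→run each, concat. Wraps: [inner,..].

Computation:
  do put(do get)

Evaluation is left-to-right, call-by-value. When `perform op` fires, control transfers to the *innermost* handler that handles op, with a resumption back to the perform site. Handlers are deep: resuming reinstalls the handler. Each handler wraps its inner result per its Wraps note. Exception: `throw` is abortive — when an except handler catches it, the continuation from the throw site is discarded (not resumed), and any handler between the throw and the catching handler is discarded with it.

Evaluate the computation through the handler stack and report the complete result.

Evaluation trace:
get @ H0 ⇒ 4
put(4) @ H0 ⇒ s:=4
H0 returns (0, 4)
H1 returns ((0, 4), ())
H2 returns ((0, 4), ())
H3 returns [((0, 4), ())]
= [((0, 4), ())]

Answer: [((0, 4), ())]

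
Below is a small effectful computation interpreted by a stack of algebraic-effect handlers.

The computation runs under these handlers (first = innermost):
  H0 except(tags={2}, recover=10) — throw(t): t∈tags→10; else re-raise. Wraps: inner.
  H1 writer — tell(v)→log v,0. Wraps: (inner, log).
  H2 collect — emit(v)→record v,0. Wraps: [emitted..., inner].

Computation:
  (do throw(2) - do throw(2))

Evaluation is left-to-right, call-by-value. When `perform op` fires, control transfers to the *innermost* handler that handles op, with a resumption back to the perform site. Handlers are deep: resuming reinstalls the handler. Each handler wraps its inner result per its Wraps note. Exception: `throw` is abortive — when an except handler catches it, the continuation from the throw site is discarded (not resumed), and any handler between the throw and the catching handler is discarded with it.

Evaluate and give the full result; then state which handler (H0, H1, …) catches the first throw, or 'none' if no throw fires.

Answer: [(10, ())] ; first throw caught by: H0

Evaluation trace:
throw(2) @ H0 caught ⇒ 10
H1 returns (10, ())
H2 returns [(10, ())]
= [(10, ())]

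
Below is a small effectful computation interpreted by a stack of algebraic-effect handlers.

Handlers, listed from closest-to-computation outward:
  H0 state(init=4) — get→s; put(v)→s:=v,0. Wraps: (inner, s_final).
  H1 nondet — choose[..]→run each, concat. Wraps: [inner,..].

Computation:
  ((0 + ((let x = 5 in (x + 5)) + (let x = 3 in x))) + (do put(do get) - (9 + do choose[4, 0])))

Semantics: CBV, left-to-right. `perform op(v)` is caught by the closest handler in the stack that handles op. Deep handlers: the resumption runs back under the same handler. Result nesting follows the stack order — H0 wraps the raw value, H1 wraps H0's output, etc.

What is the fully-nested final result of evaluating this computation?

Evaluation trace:
get @ H0 ⇒ 4
put(4) @ H0 ⇒ s:=4
choose[4, 0] @ H1
  branch[0] choose=4:
    H0 returns (0, 4)
    H1 returns [(0, 4)]
  branch[1] choose=0:
    H0 returns (4, 4)
    H1 returns [(4, 4)]
= [(0, 4), (4, 4)]

Answer: [(0, 4), (4, 4)]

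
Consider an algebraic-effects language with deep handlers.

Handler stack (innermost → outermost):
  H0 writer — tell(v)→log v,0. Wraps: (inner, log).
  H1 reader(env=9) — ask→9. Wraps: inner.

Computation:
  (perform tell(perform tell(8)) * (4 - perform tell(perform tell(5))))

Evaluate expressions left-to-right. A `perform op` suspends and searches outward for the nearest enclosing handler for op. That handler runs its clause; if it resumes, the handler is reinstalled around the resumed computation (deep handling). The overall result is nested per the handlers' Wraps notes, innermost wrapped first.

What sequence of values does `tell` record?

Evaluation trace:
tell(8) @ H0 ⇒ log+=8
tell(0) @ H0 ⇒ log+=0
tell(5) @ H0 ⇒ log+=5
tell(0) @ H0 ⇒ log+=0
H0 returns (0, (8, 0, 5, 0))
H1 returns (0, (8, 0, 5, 0))
= (0, (8, 0, 5, 0))

Answer: (8, 0, 5, 0)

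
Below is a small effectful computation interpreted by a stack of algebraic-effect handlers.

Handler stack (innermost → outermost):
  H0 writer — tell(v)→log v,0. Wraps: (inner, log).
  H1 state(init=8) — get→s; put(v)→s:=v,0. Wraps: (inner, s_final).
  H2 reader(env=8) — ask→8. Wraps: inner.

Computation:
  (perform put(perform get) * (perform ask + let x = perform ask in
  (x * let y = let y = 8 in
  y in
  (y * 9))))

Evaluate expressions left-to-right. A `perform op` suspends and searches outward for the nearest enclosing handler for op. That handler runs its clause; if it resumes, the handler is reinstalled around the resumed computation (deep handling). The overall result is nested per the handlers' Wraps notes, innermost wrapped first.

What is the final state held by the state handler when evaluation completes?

Answer: 8

Evaluation trace:
get @ H1 ⇒ 8
put(8) @ H1 ⇒ s:=8
ask @ H2 ⇒ 8
ask @ H2 ⇒ 8
H0 returns (0, ())
H1 returns ((0, ()), 8)
H2 returns ((0, ()), 8)
= ((0, ()), 8)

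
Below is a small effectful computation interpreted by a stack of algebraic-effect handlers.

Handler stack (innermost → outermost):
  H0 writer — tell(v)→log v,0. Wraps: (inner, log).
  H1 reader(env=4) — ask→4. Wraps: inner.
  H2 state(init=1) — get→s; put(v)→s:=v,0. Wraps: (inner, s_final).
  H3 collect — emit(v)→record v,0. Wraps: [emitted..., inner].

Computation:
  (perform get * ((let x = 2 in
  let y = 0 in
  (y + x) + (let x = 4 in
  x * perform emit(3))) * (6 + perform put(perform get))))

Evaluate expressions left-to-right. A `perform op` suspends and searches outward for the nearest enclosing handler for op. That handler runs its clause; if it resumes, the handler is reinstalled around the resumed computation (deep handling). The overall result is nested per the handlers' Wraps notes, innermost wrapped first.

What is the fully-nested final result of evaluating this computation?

Working:
get @ H2 ⇒ 1
emit(3) @ H3 ⇒ out+=3
get @ H2 ⇒ 1
put(1) @ H2 ⇒ s:=1
H0 returns (12, ())
H1 returns (12, ())
H2 returns ((12, ()), 1)
H3 returns [3, ((12, ()), 1)]
= [3, ((12, ()), 1)]

Answer: [3, ((12, ()), 1)]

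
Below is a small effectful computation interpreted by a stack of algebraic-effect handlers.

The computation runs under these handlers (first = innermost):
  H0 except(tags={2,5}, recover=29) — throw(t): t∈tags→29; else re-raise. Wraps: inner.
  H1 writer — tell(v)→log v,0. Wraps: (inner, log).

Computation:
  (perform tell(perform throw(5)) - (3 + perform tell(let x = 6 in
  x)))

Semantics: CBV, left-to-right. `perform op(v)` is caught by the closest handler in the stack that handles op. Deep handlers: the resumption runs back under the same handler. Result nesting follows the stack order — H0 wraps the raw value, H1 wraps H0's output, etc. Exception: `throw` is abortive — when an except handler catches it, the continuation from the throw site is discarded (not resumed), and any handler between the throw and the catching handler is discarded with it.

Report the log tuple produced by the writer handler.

Answer: ()

Step-by-step:
throw(5) @ H0 caught ⇒ 29
H1 returns (29, ())
= (29, ())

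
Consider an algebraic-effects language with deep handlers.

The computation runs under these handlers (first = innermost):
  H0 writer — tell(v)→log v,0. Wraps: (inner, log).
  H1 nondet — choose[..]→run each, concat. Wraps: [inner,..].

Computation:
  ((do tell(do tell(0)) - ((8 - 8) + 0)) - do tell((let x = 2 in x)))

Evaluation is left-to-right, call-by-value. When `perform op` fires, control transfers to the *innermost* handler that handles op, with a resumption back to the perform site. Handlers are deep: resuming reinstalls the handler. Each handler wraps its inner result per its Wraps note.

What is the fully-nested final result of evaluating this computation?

Step-by-step:
tell(0) @ H0 ⇒ log+=0
tell(0) @ H0 ⇒ log+=0
tell(2) @ H0 ⇒ log+=2
H0 returns (0, (0, 0, 2))
H1 returns [(0, (0, 0, 2))]
= [(0, (0, 0, 2))]

Answer: [(0, (0, 0, 2))]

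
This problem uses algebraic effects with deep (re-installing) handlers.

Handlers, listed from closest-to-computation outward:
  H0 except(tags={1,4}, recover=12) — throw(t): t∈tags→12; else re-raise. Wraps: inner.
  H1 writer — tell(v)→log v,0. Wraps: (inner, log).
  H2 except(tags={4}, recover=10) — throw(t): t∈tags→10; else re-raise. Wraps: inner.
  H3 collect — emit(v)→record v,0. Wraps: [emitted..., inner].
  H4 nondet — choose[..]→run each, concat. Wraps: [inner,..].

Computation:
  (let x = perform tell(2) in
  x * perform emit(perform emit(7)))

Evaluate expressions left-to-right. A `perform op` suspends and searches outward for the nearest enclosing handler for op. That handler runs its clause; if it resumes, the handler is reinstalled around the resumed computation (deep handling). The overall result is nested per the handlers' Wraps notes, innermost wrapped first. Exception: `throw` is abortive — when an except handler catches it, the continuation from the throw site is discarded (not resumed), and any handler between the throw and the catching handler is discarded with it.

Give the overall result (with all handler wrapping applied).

Step-by-step:
tell(2) @ H1 ⇒ log+=2
emit(7) @ H3 ⇒ out+=7
emit(0) @ H3 ⇒ out+=0
H0 returns 0
H1 returns (0, (2))
H2 returns (0, (2))
H3 returns [7, 0, (0, (2))]
H4 returns [[7, 0, (0, (2))]]
= [[7, 0, (0, (2))]]

Answer: [[7, 0, (0, (2))]]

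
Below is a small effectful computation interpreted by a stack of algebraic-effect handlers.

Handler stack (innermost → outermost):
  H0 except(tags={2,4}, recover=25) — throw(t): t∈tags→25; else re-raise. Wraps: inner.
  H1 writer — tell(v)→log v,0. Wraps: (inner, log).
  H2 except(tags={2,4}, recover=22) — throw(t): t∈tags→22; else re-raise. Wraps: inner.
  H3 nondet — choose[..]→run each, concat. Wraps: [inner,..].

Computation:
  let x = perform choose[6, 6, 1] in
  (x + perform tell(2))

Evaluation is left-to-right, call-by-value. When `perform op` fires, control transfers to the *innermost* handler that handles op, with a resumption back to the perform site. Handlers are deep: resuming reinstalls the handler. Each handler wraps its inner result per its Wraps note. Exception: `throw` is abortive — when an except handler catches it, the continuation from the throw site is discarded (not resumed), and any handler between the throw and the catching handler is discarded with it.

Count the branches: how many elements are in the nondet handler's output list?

Answer: 3

Step-by-step:
choose[6, 6, 1] @ H3
  branch[0] choose=6:
    tell(2) @ H1 ⇒ log+=2
    H0 returns 6
    H1 returns (6, (2))
    H2 returns (6, (2))
    H3 returns [(6, (2))]
  branch[1] choose=6:
    tell(2) @ H1 ⇒ log+=2
    H0 returns 6
    H1 returns (6, (2))
    H2 returns (6, (2))
    H3 returns [(6, (2))]
  branch[2] choose=1:
    tell(2) @ H1 ⇒ log+=2
    H0 returns 1
    H1 returns (1, (2))
    H2 returns (1, (2))
    H3 returns [(1, (2))]
= [(6, (2)), (6, (2)), (1, (2))]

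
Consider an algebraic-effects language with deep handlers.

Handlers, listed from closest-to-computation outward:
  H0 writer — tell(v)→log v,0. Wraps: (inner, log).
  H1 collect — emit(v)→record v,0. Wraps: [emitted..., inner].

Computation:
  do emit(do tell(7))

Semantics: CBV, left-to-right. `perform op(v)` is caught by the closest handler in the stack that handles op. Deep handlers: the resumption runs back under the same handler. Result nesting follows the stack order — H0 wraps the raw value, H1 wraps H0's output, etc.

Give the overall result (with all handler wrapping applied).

Answer: [0, (0, (7))]

Step-by-step:
tell(7) @ H0 ⇒ log+=7
emit(0) @ H1 ⇒ out+=0
H0 returns (0, (7))
H1 returns [0, (0, (7))]
= [0, (0, (7))]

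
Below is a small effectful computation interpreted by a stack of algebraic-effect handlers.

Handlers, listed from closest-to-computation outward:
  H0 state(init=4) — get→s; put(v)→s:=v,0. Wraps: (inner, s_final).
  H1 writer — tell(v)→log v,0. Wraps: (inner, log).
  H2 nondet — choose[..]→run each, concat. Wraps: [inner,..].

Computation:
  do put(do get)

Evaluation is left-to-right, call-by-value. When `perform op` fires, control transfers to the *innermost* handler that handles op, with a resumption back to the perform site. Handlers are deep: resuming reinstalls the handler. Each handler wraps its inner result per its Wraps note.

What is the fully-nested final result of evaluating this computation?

Answer: [((0, 4), ())]

Evaluation trace:
get @ H0 ⇒ 4
put(4) @ H0 ⇒ s:=4
H0 returns (0, 4)
H1 returns ((0, 4), ())
H2 returns [((0, 4), ())]
= [((0, 4), ())]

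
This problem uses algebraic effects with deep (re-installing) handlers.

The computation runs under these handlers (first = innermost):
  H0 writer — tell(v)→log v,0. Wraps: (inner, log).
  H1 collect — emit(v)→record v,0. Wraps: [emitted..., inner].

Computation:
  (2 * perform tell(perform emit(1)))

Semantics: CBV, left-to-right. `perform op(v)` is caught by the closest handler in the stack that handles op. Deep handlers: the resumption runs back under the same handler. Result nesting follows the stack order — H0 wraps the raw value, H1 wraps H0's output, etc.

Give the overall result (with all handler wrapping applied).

Step-by-step:
emit(1) @ H1 ⇒ out+=1
tell(0) @ H0 ⇒ log+=0
H0 returns (0, (0))
H1 returns [1, (0, (0))]
= [1, (0, (0))]

Answer: [1, (0, (0))]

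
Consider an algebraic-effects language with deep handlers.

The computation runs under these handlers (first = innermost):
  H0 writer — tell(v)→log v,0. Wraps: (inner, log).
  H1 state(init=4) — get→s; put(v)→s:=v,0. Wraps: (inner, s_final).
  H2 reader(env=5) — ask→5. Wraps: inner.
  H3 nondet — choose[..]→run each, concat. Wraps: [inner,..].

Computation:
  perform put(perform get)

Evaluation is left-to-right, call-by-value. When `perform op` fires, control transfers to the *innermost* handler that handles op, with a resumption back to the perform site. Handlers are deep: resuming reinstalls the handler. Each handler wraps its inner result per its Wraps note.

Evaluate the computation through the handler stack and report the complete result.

Evaluation trace:
get @ H1 ⇒ 4
put(4) @ H1 ⇒ s:=4
H0 returns (0, ())
H1 returns ((0, ()), 4)
H2 returns ((0, ()), 4)
H3 returns [((0, ()), 4)]
= [((0, ()), 4)]

Answer: [((0, ()), 4)]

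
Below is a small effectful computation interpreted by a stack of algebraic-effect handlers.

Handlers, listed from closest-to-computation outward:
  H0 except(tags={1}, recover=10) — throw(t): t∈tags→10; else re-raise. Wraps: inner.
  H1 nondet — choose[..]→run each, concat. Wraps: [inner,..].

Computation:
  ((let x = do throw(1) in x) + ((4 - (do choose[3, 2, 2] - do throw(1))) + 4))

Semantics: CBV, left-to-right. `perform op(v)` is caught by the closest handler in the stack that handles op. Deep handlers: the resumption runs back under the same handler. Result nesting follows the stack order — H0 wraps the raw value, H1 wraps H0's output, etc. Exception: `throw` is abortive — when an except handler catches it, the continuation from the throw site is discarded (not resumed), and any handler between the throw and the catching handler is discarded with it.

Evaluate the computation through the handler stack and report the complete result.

Answer: [10]

Evaluation trace:
throw(1) @ H0 caught ⇒ 10
H1 returns [10]
= [10]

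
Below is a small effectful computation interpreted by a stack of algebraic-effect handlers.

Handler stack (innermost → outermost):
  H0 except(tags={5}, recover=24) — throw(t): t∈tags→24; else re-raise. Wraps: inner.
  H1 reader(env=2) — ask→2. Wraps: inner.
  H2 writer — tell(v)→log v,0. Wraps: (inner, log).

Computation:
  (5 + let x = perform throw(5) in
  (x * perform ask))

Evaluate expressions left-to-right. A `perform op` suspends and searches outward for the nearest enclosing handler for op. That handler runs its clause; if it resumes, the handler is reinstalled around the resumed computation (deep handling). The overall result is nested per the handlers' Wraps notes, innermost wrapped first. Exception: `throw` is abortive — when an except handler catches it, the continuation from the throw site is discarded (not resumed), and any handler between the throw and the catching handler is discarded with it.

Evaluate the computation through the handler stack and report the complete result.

Answer: (24, ())

Evaluation trace:
throw(5) @ H0 caught ⇒ 24
H1 returns 24
H2 returns (24, ())
= (24, ())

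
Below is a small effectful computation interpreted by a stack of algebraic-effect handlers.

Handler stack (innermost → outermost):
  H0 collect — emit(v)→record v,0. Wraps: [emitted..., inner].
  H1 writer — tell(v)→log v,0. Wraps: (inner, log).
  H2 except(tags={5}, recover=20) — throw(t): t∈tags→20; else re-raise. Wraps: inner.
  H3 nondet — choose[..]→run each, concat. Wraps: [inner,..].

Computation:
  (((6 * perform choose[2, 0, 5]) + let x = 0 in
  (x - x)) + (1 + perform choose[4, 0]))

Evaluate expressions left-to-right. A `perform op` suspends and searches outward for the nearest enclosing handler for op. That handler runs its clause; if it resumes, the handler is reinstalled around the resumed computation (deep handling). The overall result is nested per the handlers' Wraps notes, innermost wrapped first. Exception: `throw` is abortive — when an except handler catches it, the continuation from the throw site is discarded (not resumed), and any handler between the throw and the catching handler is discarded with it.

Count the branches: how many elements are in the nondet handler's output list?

Step-by-step:
choose[2, 0, 5] @ H3
  branch[0] choose=2:
    choose[4, 0] @ H3
      branch[0] choose=4:
        H0 returns [17]
        H1 returns ([17], ())
        H2 returns ([17], ())
        H3 returns [([17], ())]
      branch[1] choose=0:
        H0 returns [13]
        H1 returns ([13], ())
        H2 returns ([13], ())
        H3 returns [([13], ())]
  branch[1] choose=0:
    choose[4, 0] @ H3
      branch[0] choose=4:
        H0 returns [5]
        H1 returns ([5], ())
        H2 returns ([5], ())
        H3 returns [([5], ())]
      branch[1] choose=0:
        H0 returns [1]
        H1 returns ([1], ())
        H2 returns ([1], ())
        H3 returns [([1], ())]
  branch[2] choose=5:
    choose[4, 0] @ H3
      branch[0] choose=4:
        H0 returns [35]
        H1 returns ([35], ())
        H2 returns ([35], ())
        H3 returns [([35], ())]
      branch[1] choose=0:
        H0 returns [31]
        H1 returns ([31], ())
        H2 returns ([31], ())
        H3 returns [([31], ())]
= [([17], ()), ([13], ()), ([5], ()), ([1], ()), ([35], ()), ([31], ())]

Answer: 6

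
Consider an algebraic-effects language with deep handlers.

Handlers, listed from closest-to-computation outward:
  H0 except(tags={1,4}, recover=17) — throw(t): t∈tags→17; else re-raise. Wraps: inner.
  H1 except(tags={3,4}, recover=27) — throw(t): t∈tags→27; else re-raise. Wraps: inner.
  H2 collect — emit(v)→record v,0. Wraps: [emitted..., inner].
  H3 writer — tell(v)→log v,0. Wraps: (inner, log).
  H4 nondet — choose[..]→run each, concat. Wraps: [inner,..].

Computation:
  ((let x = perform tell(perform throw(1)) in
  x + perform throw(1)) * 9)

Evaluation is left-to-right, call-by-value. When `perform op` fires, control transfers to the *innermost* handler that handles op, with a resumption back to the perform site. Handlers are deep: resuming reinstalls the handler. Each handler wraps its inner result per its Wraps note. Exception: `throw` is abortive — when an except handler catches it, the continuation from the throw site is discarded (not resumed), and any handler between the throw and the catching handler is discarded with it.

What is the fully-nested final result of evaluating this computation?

Answer: [([17], ())]

Step-by-step:
throw(1) @ H0 caught ⇒ 17
H1 returns 17
H2 returns [17]
H3 returns ([17], ())
H4 returns [([17], ())]
= [([17], ())]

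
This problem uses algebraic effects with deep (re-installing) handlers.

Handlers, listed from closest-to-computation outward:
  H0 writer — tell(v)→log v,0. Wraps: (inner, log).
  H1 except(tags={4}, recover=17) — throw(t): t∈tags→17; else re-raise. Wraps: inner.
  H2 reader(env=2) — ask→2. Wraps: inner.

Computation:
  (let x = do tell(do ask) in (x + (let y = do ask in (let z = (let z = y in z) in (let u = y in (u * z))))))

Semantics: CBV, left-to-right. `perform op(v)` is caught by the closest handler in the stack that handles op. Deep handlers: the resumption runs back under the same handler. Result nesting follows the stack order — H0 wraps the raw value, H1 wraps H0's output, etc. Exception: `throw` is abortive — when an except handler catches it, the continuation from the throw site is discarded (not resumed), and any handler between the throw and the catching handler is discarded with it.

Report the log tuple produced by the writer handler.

Answer: (2)

Step-by-step:
ask @ H2 ⇒ 2
tell(2) @ H0 ⇒ log+=2
ask @ H2 ⇒ 2
H0 returns (4, (2))
H1 returns (4, (2))
H2 returns (4, (2))
= (4, (2))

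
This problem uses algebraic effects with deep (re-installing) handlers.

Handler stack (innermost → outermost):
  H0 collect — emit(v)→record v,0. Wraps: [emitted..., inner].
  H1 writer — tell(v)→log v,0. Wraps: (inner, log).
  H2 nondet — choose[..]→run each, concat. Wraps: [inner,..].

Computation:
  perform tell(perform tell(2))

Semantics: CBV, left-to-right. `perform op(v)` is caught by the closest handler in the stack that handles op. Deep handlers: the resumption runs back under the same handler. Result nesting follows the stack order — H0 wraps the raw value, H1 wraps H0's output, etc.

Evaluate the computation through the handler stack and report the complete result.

Evaluation trace:
tell(2) @ H1 ⇒ log+=2
tell(0) @ H1 ⇒ log+=0
H0 returns [0]
H1 returns ([0], (2, 0))
H2 returns [([0], (2, 0))]
= [([0], (2, 0))]

Answer: [([0], (2, 0))]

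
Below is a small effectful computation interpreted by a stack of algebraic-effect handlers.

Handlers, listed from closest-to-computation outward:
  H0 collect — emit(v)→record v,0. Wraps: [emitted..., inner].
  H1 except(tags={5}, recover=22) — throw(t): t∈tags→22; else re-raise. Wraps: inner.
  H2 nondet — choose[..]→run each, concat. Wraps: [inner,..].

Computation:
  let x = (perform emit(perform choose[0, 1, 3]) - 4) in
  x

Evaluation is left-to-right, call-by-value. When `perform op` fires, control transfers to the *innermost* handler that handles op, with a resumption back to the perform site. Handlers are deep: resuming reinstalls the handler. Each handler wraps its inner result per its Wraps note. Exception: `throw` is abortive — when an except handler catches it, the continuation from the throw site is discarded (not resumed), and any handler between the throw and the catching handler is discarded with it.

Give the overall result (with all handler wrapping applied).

Answer: [[0, -4], [1, -4], [3, -4]]

Step-by-step:
choose[0, 1, 3] @ H2
  branch[0] choose=0:
    emit(0) @ H0 ⇒ out+=0
    H0 returns [0, -4]
    H1 returns [0, -4]
    H2 returns [[0, -4]]
  branch[1] choose=1:
    emit(1) @ H0 ⇒ out+=1
    H0 returns [1, -4]
    H1 returns [1, -4]
    H2 returns [[1, -4]]
  branch[2] choose=3:
    emit(3) @ H0 ⇒ out+=3
    H0 returns [3, -4]
    H1 returns [3, -4]
    H2 returns [[3, -4]]
= [[0, -4], [1, -4], [3, -4]]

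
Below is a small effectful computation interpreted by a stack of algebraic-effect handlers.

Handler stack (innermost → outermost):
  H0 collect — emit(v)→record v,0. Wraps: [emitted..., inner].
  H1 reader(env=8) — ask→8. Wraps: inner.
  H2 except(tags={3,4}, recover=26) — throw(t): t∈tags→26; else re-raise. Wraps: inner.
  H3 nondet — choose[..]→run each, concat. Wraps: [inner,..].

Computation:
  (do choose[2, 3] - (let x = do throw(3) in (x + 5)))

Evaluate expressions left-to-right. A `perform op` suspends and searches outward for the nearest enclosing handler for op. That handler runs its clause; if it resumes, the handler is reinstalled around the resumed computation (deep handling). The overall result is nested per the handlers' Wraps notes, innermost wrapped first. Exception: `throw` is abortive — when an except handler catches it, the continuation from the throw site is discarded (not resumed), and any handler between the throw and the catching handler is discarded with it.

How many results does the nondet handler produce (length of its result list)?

Step-by-step:
choose[2, 3] @ H3
  branch[0] choose=2:
    throw(3) @ H2 caught ⇒ 26
    H3 returns [26]
  branch[1] choose=3:
    throw(3) @ H2 caught ⇒ 26
    H3 returns [26]
= [26, 26]

Answer: 2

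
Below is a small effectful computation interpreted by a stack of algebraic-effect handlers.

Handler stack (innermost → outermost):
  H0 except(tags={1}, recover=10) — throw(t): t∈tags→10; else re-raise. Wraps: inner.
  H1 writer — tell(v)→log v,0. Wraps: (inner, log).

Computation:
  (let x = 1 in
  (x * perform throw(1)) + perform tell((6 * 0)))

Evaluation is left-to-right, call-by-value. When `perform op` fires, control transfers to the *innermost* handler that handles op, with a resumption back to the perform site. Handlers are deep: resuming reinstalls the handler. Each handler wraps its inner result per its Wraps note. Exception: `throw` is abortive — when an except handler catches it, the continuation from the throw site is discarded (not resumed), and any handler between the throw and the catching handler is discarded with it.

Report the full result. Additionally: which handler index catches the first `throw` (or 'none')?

Answer: (10, ()) ; first throw caught by: H0

Working:
throw(1) @ H0 caught ⇒ 10
H1 returns (10, ())
= (10, ())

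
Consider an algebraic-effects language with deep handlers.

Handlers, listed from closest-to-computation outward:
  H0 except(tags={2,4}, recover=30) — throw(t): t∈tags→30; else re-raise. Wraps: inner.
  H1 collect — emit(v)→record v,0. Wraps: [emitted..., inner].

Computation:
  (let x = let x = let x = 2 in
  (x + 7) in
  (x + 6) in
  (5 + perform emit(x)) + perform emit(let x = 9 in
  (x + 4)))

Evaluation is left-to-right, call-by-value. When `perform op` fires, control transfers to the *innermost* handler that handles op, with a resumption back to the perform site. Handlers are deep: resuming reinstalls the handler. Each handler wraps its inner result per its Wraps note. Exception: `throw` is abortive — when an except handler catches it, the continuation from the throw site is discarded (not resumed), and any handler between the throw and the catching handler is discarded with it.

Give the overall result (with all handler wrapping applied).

Step-by-step:
emit(15) @ H1 ⇒ out+=15
emit(13) @ H1 ⇒ out+=13
H0 returns 5
H1 returns [15, 13, 5]
= [15, 13, 5]

Answer: [15, 13, 5]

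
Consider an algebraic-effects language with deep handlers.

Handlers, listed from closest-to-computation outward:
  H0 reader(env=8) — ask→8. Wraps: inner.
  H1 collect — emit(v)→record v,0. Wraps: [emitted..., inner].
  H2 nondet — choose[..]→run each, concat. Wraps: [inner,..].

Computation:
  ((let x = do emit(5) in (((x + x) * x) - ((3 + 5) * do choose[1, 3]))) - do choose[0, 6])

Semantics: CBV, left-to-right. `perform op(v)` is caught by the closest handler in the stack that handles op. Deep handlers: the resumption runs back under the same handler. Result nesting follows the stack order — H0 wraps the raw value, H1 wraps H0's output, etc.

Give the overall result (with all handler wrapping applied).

Working:
emit(5) @ H1 ⇒ out+=5
choose[1, 3] @ H2
  branch[0] choose=1:
    choose[0, 6] @ H2
      branch[0] choose=0:
        H0 returns -8
        H1 returns [5, -8]
        H2 returns [[5, -8]]
      branch[1] choose=6:
        H0 returns -14
        H1 returns [5, -14]
        H2 returns [[5, -14]]
  branch[1] choose=3:
    choose[0, 6] @ H2
      branch[0] choose=0:
        H0 returns -24
        H1 returns [5, -24]
        H2 returns [[5, -24]]
      branch[1] choose=6:
        H0 returns -30
        H1 returns [5, -30]
        H2 returns [[5, -30]]
= [[5, -8], [5, -14], [5, -24], [5, -30]]

Answer: [[5, -8], [5, -14], [5, -24], [5, -30]]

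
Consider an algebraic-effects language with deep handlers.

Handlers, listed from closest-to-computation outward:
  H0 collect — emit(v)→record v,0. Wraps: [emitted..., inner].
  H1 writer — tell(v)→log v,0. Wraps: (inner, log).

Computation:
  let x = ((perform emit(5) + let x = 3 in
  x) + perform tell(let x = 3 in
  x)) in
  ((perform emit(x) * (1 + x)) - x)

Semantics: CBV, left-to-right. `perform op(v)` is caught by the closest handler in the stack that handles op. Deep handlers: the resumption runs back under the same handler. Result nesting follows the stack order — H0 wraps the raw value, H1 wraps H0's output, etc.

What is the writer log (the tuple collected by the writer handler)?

Working:
emit(5) @ H0 ⇒ out+=5
tell(3) @ H1 ⇒ log+=3
emit(3) @ H0 ⇒ out+=3
H0 returns [5, 3, -3]
H1 returns ([5, 3, -3], (3))
= ([5, 3, -3], (3))

Answer: (3)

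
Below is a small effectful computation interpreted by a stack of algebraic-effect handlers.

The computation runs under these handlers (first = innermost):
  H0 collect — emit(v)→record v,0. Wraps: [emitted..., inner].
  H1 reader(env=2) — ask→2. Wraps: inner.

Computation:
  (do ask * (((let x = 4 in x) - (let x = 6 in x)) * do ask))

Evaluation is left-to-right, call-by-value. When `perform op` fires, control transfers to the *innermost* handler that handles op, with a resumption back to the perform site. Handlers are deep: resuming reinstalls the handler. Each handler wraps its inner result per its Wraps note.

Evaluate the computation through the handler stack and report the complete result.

Step-by-step:
ask @ H1 ⇒ 2
ask @ H1 ⇒ 2
H0 returns [-8]
H1 returns [-8]
= [-8]

Answer: [-8]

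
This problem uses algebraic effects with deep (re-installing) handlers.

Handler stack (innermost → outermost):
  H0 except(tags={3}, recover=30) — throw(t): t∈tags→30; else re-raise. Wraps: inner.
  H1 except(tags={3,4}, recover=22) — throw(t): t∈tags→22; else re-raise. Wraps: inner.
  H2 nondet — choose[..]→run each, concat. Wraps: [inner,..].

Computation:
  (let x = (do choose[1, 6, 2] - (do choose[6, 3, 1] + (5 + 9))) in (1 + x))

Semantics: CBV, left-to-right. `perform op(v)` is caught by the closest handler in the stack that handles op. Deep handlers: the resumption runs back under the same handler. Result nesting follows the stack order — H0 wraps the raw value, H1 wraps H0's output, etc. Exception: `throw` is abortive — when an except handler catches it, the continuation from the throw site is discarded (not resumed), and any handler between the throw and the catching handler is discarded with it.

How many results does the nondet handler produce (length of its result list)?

Working:
choose[1, 6, 2] @ H2
  branch[0] choose=1:
    choose[6, 3, 1] @ H2
      branch[0] choose=6:
        H0 returns -18
        H1 returns -18
        H2 returns [-18]
      branch[1] choose=3:
        H0 returns -15
        H1 returns -15
        H2 returns [-15]
      branch[2] choose=1:
        H0 returns -13
        H1 returns -13
        H2 returns [-13]
  branch[1] choose=6:
    choose[6, 3, 1] @ H2
      branch[0] choose=6:
        H0 returns -13
        H1 returns -13
        H2 returns [-13]
      branch[1] choose=3:
        H0 returns -10
        H1 returns -10
        H2 returns [-10]
      branch[2] choose=1:
        H0 returns -8
        H1 returns -8
        H2 returns [-8]
  branch[2] choose=2:
    choose[6, 3, 1] @ H2
      branch[0] choose=6:
        H0 returns -17
        H1 returns -17
        H2 returns [-17]
      branch[1] choose=3:
        H0 returns -14
        H1 returns -14
        H2 returns [-14]
      branch[2] choose=1:
        H0 returns -12
        H1 returns -12
        H2 returns [-12]
= [-18, -15, -13, -13, -10, -8, -17, -14, -12]

Answer: 9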